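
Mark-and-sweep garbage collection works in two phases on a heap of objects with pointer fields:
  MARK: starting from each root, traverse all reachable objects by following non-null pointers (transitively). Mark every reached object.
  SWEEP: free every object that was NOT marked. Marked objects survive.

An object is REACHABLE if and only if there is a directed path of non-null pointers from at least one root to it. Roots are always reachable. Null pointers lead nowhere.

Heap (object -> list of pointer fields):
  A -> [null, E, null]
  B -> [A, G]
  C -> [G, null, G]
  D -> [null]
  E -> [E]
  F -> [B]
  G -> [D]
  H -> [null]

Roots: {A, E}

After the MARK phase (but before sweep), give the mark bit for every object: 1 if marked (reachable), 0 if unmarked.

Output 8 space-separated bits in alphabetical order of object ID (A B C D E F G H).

Answer: 1 0 0 0 1 0 0 0

Derivation:
Roots: A E
Mark A: refs=null E null, marked=A
Mark E: refs=E, marked=A E
Unmarked (collected): B C D F G H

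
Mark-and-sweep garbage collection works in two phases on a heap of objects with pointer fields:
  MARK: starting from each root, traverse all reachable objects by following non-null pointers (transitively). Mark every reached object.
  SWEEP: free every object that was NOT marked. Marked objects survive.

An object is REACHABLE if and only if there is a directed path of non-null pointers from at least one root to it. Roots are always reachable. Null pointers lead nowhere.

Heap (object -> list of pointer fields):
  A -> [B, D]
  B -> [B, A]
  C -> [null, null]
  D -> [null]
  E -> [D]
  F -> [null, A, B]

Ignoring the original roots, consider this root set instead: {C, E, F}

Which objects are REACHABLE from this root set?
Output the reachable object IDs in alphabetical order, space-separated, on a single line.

Roots: C E F
Mark C: refs=null null, marked=C
Mark E: refs=D, marked=C E
Mark F: refs=null A B, marked=C E F
Mark D: refs=null, marked=C D E F
Mark A: refs=B D, marked=A C D E F
Mark B: refs=B A, marked=A B C D E F
Unmarked (collected): (none)

Answer: A B C D E F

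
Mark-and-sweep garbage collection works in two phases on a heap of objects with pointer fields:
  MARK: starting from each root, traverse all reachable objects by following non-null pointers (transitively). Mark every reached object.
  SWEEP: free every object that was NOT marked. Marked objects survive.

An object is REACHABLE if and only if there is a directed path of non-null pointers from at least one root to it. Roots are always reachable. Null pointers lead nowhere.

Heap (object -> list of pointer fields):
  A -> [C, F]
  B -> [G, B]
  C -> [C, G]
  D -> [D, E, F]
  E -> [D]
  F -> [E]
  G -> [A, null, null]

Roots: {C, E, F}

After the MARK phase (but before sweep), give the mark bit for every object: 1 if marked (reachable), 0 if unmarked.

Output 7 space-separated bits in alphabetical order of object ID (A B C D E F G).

Roots: C E F
Mark C: refs=C G, marked=C
Mark E: refs=D, marked=C E
Mark F: refs=E, marked=C E F
Mark G: refs=A null null, marked=C E F G
Mark D: refs=D E F, marked=C D E F G
Mark A: refs=C F, marked=A C D E F G
Unmarked (collected): B

Answer: 1 0 1 1 1 1 1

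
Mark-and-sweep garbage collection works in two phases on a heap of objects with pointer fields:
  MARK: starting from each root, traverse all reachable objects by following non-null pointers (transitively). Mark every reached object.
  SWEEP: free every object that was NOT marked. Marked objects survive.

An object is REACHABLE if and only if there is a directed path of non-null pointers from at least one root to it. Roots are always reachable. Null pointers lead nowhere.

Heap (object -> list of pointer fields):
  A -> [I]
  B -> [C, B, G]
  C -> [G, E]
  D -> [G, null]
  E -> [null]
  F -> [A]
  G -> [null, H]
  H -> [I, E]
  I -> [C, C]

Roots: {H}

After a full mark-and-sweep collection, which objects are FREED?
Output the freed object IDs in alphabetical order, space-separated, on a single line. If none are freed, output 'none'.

Roots: H
Mark H: refs=I E, marked=H
Mark I: refs=C C, marked=H I
Mark E: refs=null, marked=E H I
Mark C: refs=G E, marked=C E H I
Mark G: refs=null H, marked=C E G H I
Unmarked (collected): A B D F

Answer: A B D F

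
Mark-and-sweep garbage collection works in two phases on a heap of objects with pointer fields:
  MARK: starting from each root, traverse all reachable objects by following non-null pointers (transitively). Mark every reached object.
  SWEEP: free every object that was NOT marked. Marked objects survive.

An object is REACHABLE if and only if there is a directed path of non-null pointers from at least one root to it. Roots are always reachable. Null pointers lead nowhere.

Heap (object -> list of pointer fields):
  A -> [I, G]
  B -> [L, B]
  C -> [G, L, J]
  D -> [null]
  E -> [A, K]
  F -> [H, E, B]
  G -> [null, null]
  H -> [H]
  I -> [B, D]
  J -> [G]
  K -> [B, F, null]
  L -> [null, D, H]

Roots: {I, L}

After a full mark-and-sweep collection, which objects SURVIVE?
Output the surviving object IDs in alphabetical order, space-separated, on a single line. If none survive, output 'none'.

Roots: I L
Mark I: refs=B D, marked=I
Mark L: refs=null D H, marked=I L
Mark B: refs=L B, marked=B I L
Mark D: refs=null, marked=B D I L
Mark H: refs=H, marked=B D H I L
Unmarked (collected): A C E F G J K

Answer: B D H I L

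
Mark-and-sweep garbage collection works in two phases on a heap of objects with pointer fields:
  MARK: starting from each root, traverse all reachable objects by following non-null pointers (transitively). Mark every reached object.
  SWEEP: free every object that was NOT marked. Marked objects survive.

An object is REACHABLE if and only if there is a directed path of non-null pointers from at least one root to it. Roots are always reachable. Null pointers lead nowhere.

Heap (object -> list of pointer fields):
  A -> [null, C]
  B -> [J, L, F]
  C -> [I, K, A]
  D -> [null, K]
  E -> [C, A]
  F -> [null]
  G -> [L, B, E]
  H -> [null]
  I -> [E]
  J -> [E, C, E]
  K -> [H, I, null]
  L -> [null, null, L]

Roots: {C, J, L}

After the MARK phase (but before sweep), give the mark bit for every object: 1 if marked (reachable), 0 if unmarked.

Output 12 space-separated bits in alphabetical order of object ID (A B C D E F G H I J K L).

Roots: C J L
Mark C: refs=I K A, marked=C
Mark J: refs=E C E, marked=C J
Mark L: refs=null null L, marked=C J L
Mark I: refs=E, marked=C I J L
Mark K: refs=H I null, marked=C I J K L
Mark A: refs=null C, marked=A C I J K L
Mark E: refs=C A, marked=A C E I J K L
Mark H: refs=null, marked=A C E H I J K L
Unmarked (collected): B D F G

Answer: 1 0 1 0 1 0 0 1 1 1 1 1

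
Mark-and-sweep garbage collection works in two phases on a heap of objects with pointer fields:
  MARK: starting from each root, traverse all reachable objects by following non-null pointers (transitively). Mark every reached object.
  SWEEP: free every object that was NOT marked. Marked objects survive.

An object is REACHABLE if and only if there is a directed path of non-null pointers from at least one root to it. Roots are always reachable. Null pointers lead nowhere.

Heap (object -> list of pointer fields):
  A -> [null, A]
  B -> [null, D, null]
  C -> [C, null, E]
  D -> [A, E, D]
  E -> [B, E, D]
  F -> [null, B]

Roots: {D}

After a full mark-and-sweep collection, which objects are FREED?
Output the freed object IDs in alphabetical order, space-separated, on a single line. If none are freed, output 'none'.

Answer: C F

Derivation:
Roots: D
Mark D: refs=A E D, marked=D
Mark A: refs=null A, marked=A D
Mark E: refs=B E D, marked=A D E
Mark B: refs=null D null, marked=A B D E
Unmarked (collected): C F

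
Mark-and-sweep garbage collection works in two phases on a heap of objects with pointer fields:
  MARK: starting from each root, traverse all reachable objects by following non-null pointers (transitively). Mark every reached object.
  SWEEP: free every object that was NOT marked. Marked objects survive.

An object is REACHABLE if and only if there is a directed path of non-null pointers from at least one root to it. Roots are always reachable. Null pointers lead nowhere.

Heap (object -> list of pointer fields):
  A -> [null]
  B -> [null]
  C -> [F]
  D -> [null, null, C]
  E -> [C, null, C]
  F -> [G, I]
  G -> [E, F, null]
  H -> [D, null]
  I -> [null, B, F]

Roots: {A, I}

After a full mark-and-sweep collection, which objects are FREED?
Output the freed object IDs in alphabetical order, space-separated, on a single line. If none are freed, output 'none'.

Roots: A I
Mark A: refs=null, marked=A
Mark I: refs=null B F, marked=A I
Mark B: refs=null, marked=A B I
Mark F: refs=G I, marked=A B F I
Mark G: refs=E F null, marked=A B F G I
Mark E: refs=C null C, marked=A B E F G I
Mark C: refs=F, marked=A B C E F G I
Unmarked (collected): D H

Answer: D H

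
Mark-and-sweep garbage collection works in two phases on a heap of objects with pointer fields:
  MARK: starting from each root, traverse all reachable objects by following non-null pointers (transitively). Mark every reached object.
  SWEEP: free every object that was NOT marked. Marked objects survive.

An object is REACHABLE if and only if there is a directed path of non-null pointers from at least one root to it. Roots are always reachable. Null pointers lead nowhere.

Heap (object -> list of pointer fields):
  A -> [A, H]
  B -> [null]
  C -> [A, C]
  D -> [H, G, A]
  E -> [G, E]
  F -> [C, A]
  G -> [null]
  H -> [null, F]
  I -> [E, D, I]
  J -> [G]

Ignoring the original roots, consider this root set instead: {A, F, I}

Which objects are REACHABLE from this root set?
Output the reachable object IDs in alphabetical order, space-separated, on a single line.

Answer: A C D E F G H I

Derivation:
Roots: A F I
Mark A: refs=A H, marked=A
Mark F: refs=C A, marked=A F
Mark I: refs=E D I, marked=A F I
Mark H: refs=null F, marked=A F H I
Mark C: refs=A C, marked=A C F H I
Mark E: refs=G E, marked=A C E F H I
Mark D: refs=H G A, marked=A C D E F H I
Mark G: refs=null, marked=A C D E F G H I
Unmarked (collected): B J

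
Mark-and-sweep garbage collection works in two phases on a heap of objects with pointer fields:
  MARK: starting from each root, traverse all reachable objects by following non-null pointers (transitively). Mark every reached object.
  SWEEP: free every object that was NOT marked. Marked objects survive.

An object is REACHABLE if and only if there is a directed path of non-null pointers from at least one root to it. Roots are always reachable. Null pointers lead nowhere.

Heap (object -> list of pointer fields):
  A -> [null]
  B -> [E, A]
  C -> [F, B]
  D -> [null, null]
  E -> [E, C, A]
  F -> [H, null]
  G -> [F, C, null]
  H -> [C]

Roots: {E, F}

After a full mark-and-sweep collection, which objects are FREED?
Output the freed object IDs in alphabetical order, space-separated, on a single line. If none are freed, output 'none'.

Roots: E F
Mark E: refs=E C A, marked=E
Mark F: refs=H null, marked=E F
Mark C: refs=F B, marked=C E F
Mark A: refs=null, marked=A C E F
Mark H: refs=C, marked=A C E F H
Mark B: refs=E A, marked=A B C E F H
Unmarked (collected): D G

Answer: D G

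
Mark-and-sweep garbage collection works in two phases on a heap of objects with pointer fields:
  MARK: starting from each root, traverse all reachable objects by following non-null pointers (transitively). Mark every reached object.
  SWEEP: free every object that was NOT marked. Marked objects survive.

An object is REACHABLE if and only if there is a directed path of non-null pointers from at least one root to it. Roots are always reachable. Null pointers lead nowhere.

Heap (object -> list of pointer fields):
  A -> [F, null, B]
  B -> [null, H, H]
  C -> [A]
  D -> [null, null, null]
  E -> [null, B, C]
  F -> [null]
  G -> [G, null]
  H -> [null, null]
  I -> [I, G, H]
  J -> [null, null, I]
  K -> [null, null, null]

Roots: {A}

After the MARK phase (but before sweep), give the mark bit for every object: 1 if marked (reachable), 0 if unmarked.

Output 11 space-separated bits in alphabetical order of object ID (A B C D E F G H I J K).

Roots: A
Mark A: refs=F null B, marked=A
Mark F: refs=null, marked=A F
Mark B: refs=null H H, marked=A B F
Mark H: refs=null null, marked=A B F H
Unmarked (collected): C D E G I J K

Answer: 1 1 0 0 0 1 0 1 0 0 0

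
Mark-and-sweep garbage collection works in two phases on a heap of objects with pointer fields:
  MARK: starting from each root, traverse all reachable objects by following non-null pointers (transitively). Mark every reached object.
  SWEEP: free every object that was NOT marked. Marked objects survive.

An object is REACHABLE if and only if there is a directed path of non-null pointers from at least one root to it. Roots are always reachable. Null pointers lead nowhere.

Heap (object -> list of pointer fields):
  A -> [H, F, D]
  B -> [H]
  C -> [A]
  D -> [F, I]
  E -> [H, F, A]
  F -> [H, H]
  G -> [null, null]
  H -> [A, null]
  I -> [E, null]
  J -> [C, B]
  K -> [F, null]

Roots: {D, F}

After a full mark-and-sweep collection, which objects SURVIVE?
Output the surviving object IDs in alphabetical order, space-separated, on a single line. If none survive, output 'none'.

Answer: A D E F H I

Derivation:
Roots: D F
Mark D: refs=F I, marked=D
Mark F: refs=H H, marked=D F
Mark I: refs=E null, marked=D F I
Mark H: refs=A null, marked=D F H I
Mark E: refs=H F A, marked=D E F H I
Mark A: refs=H F D, marked=A D E F H I
Unmarked (collected): B C G J K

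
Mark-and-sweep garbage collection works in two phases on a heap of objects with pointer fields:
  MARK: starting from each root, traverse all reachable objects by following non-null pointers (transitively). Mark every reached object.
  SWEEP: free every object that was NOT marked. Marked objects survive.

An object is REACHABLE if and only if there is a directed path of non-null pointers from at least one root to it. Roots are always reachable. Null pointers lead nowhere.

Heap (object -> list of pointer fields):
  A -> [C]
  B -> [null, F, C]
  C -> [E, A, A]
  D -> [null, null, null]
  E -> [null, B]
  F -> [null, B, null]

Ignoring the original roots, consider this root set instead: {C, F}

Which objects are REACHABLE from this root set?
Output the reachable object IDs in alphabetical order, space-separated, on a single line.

Roots: C F
Mark C: refs=E A A, marked=C
Mark F: refs=null B null, marked=C F
Mark E: refs=null B, marked=C E F
Mark A: refs=C, marked=A C E F
Mark B: refs=null F C, marked=A B C E F
Unmarked (collected): D

Answer: A B C E F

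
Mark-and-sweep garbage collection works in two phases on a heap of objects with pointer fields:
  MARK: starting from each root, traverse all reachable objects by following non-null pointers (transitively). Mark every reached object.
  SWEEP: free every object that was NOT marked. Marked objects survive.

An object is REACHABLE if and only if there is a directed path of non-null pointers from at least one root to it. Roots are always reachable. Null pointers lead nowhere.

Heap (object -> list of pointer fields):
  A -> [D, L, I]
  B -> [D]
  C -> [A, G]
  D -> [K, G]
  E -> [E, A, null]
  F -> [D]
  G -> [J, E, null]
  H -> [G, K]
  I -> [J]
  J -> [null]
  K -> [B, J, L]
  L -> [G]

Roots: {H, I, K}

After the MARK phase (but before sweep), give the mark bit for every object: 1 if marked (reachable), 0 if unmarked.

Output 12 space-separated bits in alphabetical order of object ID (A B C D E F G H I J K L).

Answer: 1 1 0 1 1 0 1 1 1 1 1 1

Derivation:
Roots: H I K
Mark H: refs=G K, marked=H
Mark I: refs=J, marked=H I
Mark K: refs=B J L, marked=H I K
Mark G: refs=J E null, marked=G H I K
Mark J: refs=null, marked=G H I J K
Mark B: refs=D, marked=B G H I J K
Mark L: refs=G, marked=B G H I J K L
Mark E: refs=E A null, marked=B E G H I J K L
Mark D: refs=K G, marked=B D E G H I J K L
Mark A: refs=D L I, marked=A B D E G H I J K L
Unmarked (collected): C F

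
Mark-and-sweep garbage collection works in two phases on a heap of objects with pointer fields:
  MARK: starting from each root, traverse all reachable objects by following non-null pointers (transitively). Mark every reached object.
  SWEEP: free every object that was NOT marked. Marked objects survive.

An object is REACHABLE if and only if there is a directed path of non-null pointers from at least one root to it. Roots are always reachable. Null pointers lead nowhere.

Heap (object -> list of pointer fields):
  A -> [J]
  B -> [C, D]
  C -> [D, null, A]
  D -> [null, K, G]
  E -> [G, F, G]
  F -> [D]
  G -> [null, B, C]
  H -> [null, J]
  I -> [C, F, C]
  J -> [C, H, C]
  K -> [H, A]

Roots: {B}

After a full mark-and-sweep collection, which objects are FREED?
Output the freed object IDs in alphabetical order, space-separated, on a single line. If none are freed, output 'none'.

Answer: E F I

Derivation:
Roots: B
Mark B: refs=C D, marked=B
Mark C: refs=D null A, marked=B C
Mark D: refs=null K G, marked=B C D
Mark A: refs=J, marked=A B C D
Mark K: refs=H A, marked=A B C D K
Mark G: refs=null B C, marked=A B C D G K
Mark J: refs=C H C, marked=A B C D G J K
Mark H: refs=null J, marked=A B C D G H J K
Unmarked (collected): E F I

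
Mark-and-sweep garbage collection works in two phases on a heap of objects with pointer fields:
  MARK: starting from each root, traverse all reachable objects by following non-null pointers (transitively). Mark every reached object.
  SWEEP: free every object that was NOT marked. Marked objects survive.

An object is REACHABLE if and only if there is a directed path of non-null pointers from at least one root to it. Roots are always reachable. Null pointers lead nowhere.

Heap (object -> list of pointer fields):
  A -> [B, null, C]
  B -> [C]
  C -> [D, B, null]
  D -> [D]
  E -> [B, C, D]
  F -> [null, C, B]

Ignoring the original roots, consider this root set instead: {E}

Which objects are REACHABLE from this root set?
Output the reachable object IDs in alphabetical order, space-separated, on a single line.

Roots: E
Mark E: refs=B C D, marked=E
Mark B: refs=C, marked=B E
Mark C: refs=D B null, marked=B C E
Mark D: refs=D, marked=B C D E
Unmarked (collected): A F

Answer: B C D E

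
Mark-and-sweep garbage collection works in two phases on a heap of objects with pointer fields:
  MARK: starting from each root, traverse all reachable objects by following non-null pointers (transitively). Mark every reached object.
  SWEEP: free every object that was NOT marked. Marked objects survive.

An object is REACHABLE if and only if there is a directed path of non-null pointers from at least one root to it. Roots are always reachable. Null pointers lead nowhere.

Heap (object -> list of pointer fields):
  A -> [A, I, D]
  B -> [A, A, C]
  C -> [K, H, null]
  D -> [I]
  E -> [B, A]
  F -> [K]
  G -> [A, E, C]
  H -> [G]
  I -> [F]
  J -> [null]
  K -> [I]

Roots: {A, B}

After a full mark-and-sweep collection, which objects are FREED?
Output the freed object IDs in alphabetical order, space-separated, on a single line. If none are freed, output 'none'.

Roots: A B
Mark A: refs=A I D, marked=A
Mark B: refs=A A C, marked=A B
Mark I: refs=F, marked=A B I
Mark D: refs=I, marked=A B D I
Mark C: refs=K H null, marked=A B C D I
Mark F: refs=K, marked=A B C D F I
Mark K: refs=I, marked=A B C D F I K
Mark H: refs=G, marked=A B C D F H I K
Mark G: refs=A E C, marked=A B C D F G H I K
Mark E: refs=B A, marked=A B C D E F G H I K
Unmarked (collected): J

Answer: J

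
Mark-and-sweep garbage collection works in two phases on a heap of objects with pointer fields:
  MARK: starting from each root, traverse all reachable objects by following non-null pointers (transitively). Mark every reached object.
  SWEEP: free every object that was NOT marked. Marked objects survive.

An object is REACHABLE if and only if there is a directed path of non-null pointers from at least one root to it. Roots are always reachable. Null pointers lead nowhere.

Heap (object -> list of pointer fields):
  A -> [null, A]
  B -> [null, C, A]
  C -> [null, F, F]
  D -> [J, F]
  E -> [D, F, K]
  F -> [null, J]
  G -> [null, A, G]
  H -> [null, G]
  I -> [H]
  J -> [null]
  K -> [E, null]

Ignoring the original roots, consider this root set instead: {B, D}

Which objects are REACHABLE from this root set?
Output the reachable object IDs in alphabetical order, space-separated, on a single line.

Roots: B D
Mark B: refs=null C A, marked=B
Mark D: refs=J F, marked=B D
Mark C: refs=null F F, marked=B C D
Mark A: refs=null A, marked=A B C D
Mark J: refs=null, marked=A B C D J
Mark F: refs=null J, marked=A B C D F J
Unmarked (collected): E G H I K

Answer: A B C D F J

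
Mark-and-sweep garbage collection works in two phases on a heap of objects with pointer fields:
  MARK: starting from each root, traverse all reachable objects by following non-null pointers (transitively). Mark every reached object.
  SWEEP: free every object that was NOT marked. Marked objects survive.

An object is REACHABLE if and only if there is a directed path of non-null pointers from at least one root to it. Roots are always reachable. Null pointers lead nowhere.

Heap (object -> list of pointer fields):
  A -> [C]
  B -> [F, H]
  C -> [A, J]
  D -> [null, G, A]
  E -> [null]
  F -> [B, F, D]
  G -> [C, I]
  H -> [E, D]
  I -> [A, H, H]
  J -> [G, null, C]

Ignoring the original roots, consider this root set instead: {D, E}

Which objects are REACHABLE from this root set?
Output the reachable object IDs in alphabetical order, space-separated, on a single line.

Answer: A C D E G H I J

Derivation:
Roots: D E
Mark D: refs=null G A, marked=D
Mark E: refs=null, marked=D E
Mark G: refs=C I, marked=D E G
Mark A: refs=C, marked=A D E G
Mark C: refs=A J, marked=A C D E G
Mark I: refs=A H H, marked=A C D E G I
Mark J: refs=G null C, marked=A C D E G I J
Mark H: refs=E D, marked=A C D E G H I J
Unmarked (collected): B F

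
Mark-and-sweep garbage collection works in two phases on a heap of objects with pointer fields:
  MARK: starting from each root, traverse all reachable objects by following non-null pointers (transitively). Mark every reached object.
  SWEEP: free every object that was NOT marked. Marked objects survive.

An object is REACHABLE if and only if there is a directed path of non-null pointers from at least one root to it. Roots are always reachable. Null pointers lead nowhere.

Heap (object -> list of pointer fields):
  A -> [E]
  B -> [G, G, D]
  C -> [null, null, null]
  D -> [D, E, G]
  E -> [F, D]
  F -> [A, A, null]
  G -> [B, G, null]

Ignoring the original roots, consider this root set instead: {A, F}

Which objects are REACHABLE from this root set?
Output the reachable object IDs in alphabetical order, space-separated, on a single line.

Answer: A B D E F G

Derivation:
Roots: A F
Mark A: refs=E, marked=A
Mark F: refs=A A null, marked=A F
Mark E: refs=F D, marked=A E F
Mark D: refs=D E G, marked=A D E F
Mark G: refs=B G null, marked=A D E F G
Mark B: refs=G G D, marked=A B D E F G
Unmarked (collected): C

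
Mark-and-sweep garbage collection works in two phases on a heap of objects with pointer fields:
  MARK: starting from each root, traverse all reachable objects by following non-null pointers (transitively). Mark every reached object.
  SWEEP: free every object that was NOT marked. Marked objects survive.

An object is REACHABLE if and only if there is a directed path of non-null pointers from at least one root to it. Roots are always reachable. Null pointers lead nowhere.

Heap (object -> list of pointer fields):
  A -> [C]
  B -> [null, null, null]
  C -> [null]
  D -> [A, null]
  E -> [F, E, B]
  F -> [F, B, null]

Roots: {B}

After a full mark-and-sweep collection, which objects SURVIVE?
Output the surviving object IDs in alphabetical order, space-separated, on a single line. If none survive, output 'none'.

Answer: B

Derivation:
Roots: B
Mark B: refs=null null null, marked=B
Unmarked (collected): A C D E F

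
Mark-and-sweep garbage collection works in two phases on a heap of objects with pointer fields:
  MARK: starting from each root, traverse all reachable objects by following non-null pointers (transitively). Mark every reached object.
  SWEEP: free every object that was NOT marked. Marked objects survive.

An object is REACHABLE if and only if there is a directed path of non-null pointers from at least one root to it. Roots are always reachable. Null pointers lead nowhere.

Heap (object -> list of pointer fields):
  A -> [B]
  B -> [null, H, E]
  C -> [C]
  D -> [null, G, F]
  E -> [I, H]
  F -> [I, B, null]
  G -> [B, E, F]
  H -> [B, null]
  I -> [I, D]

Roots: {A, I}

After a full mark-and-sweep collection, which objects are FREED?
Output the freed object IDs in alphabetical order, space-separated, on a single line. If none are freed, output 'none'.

Roots: A I
Mark A: refs=B, marked=A
Mark I: refs=I D, marked=A I
Mark B: refs=null H E, marked=A B I
Mark D: refs=null G F, marked=A B D I
Mark H: refs=B null, marked=A B D H I
Mark E: refs=I H, marked=A B D E H I
Mark G: refs=B E F, marked=A B D E G H I
Mark F: refs=I B null, marked=A B D E F G H I
Unmarked (collected): C

Answer: C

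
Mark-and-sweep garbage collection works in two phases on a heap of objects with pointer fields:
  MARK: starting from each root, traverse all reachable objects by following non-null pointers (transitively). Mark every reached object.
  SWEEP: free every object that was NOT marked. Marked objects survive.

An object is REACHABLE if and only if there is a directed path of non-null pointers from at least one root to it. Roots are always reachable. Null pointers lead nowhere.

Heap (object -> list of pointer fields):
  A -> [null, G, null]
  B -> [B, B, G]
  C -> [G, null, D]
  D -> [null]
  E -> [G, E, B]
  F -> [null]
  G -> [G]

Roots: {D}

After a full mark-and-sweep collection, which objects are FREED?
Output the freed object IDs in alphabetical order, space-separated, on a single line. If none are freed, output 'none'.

Roots: D
Mark D: refs=null, marked=D
Unmarked (collected): A B C E F G

Answer: A B C E F G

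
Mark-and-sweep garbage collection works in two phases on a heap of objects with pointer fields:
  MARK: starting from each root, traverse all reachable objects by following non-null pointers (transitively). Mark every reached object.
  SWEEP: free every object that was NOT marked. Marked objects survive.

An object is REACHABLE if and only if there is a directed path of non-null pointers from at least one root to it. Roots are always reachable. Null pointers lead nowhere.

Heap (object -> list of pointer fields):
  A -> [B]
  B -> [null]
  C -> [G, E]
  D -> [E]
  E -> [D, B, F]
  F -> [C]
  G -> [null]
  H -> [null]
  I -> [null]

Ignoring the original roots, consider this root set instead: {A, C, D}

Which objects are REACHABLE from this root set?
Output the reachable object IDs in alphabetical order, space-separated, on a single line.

Roots: A C D
Mark A: refs=B, marked=A
Mark C: refs=G E, marked=A C
Mark D: refs=E, marked=A C D
Mark B: refs=null, marked=A B C D
Mark G: refs=null, marked=A B C D G
Mark E: refs=D B F, marked=A B C D E G
Mark F: refs=C, marked=A B C D E F G
Unmarked (collected): H I

Answer: A B C D E F G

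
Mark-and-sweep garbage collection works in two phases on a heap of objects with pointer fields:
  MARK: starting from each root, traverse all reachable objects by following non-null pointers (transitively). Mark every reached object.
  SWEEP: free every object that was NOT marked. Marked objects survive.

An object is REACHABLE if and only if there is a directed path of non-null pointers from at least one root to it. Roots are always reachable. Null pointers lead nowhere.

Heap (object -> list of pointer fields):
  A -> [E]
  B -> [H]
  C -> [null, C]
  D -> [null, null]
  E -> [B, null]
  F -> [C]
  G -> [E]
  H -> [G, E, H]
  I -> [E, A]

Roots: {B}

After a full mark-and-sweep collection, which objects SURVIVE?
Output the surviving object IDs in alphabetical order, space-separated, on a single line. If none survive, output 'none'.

Roots: B
Mark B: refs=H, marked=B
Mark H: refs=G E H, marked=B H
Mark G: refs=E, marked=B G H
Mark E: refs=B null, marked=B E G H
Unmarked (collected): A C D F I

Answer: B E G H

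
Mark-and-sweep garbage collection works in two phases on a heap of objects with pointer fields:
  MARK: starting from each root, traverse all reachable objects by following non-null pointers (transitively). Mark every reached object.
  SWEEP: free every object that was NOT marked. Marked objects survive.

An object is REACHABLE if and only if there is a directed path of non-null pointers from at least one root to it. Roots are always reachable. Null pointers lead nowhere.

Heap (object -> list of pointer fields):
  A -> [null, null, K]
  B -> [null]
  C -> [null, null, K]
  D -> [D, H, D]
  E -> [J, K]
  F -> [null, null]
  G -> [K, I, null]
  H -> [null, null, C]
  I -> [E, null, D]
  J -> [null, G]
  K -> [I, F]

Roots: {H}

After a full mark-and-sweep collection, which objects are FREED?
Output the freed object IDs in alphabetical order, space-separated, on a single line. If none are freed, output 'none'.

Roots: H
Mark H: refs=null null C, marked=H
Mark C: refs=null null K, marked=C H
Mark K: refs=I F, marked=C H K
Mark I: refs=E null D, marked=C H I K
Mark F: refs=null null, marked=C F H I K
Mark E: refs=J K, marked=C E F H I K
Mark D: refs=D H D, marked=C D E F H I K
Mark J: refs=null G, marked=C D E F H I J K
Mark G: refs=K I null, marked=C D E F G H I J K
Unmarked (collected): A B

Answer: A B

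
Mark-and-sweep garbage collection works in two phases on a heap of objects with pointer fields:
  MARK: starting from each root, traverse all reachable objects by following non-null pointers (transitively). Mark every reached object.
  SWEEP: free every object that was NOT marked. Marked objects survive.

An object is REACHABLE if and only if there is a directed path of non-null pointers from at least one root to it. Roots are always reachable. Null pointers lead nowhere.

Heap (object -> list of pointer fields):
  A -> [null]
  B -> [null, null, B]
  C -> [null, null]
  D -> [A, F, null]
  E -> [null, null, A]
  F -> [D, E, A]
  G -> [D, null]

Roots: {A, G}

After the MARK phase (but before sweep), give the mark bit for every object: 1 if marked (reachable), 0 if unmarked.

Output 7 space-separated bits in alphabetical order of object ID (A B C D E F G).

Roots: A G
Mark A: refs=null, marked=A
Mark G: refs=D null, marked=A G
Mark D: refs=A F null, marked=A D G
Mark F: refs=D E A, marked=A D F G
Mark E: refs=null null A, marked=A D E F G
Unmarked (collected): B C

Answer: 1 0 0 1 1 1 1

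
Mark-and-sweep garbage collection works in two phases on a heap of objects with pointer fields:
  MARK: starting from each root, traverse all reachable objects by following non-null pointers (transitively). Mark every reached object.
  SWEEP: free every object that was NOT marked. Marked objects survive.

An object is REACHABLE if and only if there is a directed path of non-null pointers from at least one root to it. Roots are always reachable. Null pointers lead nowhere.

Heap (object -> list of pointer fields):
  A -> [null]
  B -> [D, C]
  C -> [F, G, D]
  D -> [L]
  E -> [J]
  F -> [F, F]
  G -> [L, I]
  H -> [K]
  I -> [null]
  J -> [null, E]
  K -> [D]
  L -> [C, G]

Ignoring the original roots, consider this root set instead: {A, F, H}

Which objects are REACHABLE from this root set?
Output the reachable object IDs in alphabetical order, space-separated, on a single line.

Answer: A C D F G H I K L

Derivation:
Roots: A F H
Mark A: refs=null, marked=A
Mark F: refs=F F, marked=A F
Mark H: refs=K, marked=A F H
Mark K: refs=D, marked=A F H K
Mark D: refs=L, marked=A D F H K
Mark L: refs=C G, marked=A D F H K L
Mark C: refs=F G D, marked=A C D F H K L
Mark G: refs=L I, marked=A C D F G H K L
Mark I: refs=null, marked=A C D F G H I K L
Unmarked (collected): B E J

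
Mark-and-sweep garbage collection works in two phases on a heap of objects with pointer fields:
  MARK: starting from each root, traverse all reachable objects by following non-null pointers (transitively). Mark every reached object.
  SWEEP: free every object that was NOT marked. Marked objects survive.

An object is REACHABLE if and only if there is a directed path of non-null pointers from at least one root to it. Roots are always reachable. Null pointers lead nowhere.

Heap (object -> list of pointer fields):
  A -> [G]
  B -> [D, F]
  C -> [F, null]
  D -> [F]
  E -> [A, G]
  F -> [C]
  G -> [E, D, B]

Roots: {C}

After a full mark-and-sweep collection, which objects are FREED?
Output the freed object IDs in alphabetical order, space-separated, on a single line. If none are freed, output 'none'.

Answer: A B D E G

Derivation:
Roots: C
Mark C: refs=F null, marked=C
Mark F: refs=C, marked=C F
Unmarked (collected): A B D E G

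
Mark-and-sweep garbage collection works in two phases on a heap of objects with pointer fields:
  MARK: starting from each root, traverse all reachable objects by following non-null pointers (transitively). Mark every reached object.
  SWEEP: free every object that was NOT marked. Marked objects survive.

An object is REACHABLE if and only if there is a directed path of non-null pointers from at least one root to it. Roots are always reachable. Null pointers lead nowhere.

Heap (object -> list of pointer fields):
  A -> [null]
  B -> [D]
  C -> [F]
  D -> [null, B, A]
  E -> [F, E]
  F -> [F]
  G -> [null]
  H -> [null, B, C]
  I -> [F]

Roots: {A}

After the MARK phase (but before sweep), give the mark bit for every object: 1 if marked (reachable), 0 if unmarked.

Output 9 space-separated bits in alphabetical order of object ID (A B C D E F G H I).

Roots: A
Mark A: refs=null, marked=A
Unmarked (collected): B C D E F G H I

Answer: 1 0 0 0 0 0 0 0 0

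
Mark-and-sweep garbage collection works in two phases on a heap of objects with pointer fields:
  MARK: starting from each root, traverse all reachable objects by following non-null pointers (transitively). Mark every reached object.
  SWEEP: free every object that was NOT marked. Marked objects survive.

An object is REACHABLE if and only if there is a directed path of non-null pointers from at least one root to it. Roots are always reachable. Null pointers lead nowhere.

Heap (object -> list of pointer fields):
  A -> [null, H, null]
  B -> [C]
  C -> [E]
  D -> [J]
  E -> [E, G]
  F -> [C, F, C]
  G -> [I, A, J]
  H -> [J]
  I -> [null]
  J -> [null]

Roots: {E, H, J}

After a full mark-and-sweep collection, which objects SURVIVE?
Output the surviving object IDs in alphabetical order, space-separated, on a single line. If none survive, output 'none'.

Roots: E H J
Mark E: refs=E G, marked=E
Mark H: refs=J, marked=E H
Mark J: refs=null, marked=E H J
Mark G: refs=I A J, marked=E G H J
Mark I: refs=null, marked=E G H I J
Mark A: refs=null H null, marked=A E G H I J
Unmarked (collected): B C D F

Answer: A E G H I J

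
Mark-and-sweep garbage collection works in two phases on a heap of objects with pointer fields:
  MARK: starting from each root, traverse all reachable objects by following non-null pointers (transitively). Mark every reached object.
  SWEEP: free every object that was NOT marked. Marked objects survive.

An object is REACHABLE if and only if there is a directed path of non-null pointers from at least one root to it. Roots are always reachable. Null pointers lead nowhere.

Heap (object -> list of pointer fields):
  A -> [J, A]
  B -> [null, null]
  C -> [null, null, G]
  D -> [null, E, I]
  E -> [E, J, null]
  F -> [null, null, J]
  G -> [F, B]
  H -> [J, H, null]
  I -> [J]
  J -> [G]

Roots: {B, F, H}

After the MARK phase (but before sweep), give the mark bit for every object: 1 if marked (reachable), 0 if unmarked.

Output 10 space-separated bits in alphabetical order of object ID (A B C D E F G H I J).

Answer: 0 1 0 0 0 1 1 1 0 1

Derivation:
Roots: B F H
Mark B: refs=null null, marked=B
Mark F: refs=null null J, marked=B F
Mark H: refs=J H null, marked=B F H
Mark J: refs=G, marked=B F H J
Mark G: refs=F B, marked=B F G H J
Unmarked (collected): A C D E I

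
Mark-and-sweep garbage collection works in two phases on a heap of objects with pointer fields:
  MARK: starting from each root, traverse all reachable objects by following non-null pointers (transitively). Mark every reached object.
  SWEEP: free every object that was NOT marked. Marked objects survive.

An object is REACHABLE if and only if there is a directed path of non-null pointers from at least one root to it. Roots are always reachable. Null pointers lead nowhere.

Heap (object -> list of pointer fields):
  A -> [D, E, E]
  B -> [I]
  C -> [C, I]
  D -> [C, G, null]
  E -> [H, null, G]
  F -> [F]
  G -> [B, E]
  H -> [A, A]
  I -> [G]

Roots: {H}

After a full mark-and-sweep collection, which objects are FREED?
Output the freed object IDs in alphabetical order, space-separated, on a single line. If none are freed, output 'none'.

Answer: F

Derivation:
Roots: H
Mark H: refs=A A, marked=H
Mark A: refs=D E E, marked=A H
Mark D: refs=C G null, marked=A D H
Mark E: refs=H null G, marked=A D E H
Mark C: refs=C I, marked=A C D E H
Mark G: refs=B E, marked=A C D E G H
Mark I: refs=G, marked=A C D E G H I
Mark B: refs=I, marked=A B C D E G H I
Unmarked (collected): F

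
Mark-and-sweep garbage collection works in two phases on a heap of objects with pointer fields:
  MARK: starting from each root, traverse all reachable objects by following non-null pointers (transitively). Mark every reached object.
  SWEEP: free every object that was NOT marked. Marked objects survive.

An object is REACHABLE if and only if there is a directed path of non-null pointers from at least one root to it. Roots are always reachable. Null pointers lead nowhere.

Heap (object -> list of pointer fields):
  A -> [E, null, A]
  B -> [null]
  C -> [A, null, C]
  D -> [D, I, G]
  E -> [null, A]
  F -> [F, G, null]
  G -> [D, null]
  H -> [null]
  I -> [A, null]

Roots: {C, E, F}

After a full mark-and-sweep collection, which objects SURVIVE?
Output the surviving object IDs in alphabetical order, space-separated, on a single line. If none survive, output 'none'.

Roots: C E F
Mark C: refs=A null C, marked=C
Mark E: refs=null A, marked=C E
Mark F: refs=F G null, marked=C E F
Mark A: refs=E null A, marked=A C E F
Mark G: refs=D null, marked=A C E F G
Mark D: refs=D I G, marked=A C D E F G
Mark I: refs=A null, marked=A C D E F G I
Unmarked (collected): B H

Answer: A C D E F G I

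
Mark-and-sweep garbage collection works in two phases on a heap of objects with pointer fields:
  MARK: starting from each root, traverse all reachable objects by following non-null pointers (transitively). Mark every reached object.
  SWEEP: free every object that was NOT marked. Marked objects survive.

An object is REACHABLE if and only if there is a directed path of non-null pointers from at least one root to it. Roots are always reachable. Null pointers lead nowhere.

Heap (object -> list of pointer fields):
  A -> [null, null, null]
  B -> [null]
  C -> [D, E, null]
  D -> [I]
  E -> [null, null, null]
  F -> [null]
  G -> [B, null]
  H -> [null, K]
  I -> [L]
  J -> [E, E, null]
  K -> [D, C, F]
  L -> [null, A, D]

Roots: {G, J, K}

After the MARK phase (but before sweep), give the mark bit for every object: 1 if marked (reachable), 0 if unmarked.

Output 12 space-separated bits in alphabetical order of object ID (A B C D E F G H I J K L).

Answer: 1 1 1 1 1 1 1 0 1 1 1 1

Derivation:
Roots: G J K
Mark G: refs=B null, marked=G
Mark J: refs=E E null, marked=G J
Mark K: refs=D C F, marked=G J K
Mark B: refs=null, marked=B G J K
Mark E: refs=null null null, marked=B E G J K
Mark D: refs=I, marked=B D E G J K
Mark C: refs=D E null, marked=B C D E G J K
Mark F: refs=null, marked=B C D E F G J K
Mark I: refs=L, marked=B C D E F G I J K
Mark L: refs=null A D, marked=B C D E F G I J K L
Mark A: refs=null null null, marked=A B C D E F G I J K L
Unmarked (collected): H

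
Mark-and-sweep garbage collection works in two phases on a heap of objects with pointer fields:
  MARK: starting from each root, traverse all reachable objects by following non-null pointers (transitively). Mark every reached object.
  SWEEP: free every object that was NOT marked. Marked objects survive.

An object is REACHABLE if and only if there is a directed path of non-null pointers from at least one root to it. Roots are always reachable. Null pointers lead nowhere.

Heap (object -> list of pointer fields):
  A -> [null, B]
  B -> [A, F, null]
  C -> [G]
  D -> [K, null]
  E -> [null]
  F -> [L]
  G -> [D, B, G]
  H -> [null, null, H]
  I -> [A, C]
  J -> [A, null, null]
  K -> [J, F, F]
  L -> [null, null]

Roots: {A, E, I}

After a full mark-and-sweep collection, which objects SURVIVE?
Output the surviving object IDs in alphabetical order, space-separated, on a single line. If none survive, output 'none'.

Roots: A E I
Mark A: refs=null B, marked=A
Mark E: refs=null, marked=A E
Mark I: refs=A C, marked=A E I
Mark B: refs=A F null, marked=A B E I
Mark C: refs=G, marked=A B C E I
Mark F: refs=L, marked=A B C E F I
Mark G: refs=D B G, marked=A B C E F G I
Mark L: refs=null null, marked=A B C E F G I L
Mark D: refs=K null, marked=A B C D E F G I L
Mark K: refs=J F F, marked=A B C D E F G I K L
Mark J: refs=A null null, marked=A B C D E F G I J K L
Unmarked (collected): H

Answer: A B C D E F G I J K L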